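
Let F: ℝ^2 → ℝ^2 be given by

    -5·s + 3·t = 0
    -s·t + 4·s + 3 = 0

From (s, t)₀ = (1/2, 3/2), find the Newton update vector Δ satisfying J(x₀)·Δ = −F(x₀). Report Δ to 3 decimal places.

At (1/2, 3/2): F = (2.000, 4.250).
Jacobian J = [[-5, 3], [-t + 4, -s]].
At the point, J = [[-5.000, 3.000], [2.500, -0.500]] (det J = -5.000).
Solving J·Δ = −F gives Δ = (-2.750, -5.250).

(-2.750, -5.250)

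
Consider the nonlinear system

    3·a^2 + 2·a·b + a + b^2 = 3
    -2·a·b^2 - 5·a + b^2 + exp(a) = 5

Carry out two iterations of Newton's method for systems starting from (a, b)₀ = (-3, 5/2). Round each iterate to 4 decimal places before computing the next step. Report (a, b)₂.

(-1.4801, 0.7077)

At (-3, 5/2): F = (12.2500, 53.799787).
Jacobian J = [[6·a + 2·b + 1, 2·a + 2·b], [-2·b^2 + exp(a) - 5, -4·a·b + 2·b]].
At the point, J = [[-12.0000, -1.0000], [-17.450213, 35.0000]] (det J = -437.450213).
Solving J·Δ = −F gives Δ = (1.1031, -0.9872).
Then the next iterate is (a, b)₁ = (-1.8969, 1.5128).
Round to (-1.8969, 1.5128) and repeat: F = (2.447092, 15.605450), J = [[-7.3558, -0.7682], [-9.427095, 14.504121]].
Δ = (0.4168, -0.8051), so (a, b)₂ = (-1.4801, 0.7077).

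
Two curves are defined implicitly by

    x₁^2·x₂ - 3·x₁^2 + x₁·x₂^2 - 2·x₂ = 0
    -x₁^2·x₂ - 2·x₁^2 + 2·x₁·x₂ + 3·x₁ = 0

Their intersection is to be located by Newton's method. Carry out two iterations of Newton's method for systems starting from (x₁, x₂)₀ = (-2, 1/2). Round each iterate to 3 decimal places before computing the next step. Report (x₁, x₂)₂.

At (-2, 1/2): F = (-11.500, -18.000).
Jacobian J = [[2·x₁·x₂ - 6·x₁ + x₂^2, x₁^2 + 2·x₁·x₂ - 2], [-2·x₁·x₂ - 4·x₁ + 2·x₂ + 3, -x₁^2 + 2·x₁]].
At the point, J = [[10.250, 0.000], [14.000, -8.000]] (det J = -82.000).
Solving J·Δ = −F gives Δ = (1.122, -0.287).
Then the next iterate is (x₁, x₂)₁ = (-0.878, 0.213).
Round to (-0.878, 0.213) and repeat: F = (-2.61429, -4.71399), J = [[4.93934, -1.60314], [7.31203, -2.52688]].
Δ = (-1.253, -5.492), so (x₁, x₂)₂ = (-2.131, -5.279).

(-2.131, -5.279)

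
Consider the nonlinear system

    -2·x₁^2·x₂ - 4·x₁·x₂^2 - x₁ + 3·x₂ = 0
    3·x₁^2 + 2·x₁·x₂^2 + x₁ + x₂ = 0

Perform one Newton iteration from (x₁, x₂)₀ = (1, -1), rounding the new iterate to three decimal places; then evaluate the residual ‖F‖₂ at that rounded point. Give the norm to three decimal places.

2.518

At (1, -1): F = (-6.000, 5.000).
Jacobian J = [[-4·x₁·x₂ - 4·x₂^2 - 1, -2·x₁^2 - 8·x₁·x₂ + 3], [6·x₁ + 2·x₂^2 + 1, 4·x₁·x₂ + 1]].
At the point, J = [[-1.000, 9.000], [9.000, -3.000]] (det J = -78.000).
Solving J·Δ = −F gives Δ = (-0.346, 0.628).
Then the next iterate is (x₁, x₂)₁ = (0.654, -0.372).
Re-evaluating at (0.654, -0.372): F = (-1.81379, 1.74615), so ‖F‖₂ = 2.518.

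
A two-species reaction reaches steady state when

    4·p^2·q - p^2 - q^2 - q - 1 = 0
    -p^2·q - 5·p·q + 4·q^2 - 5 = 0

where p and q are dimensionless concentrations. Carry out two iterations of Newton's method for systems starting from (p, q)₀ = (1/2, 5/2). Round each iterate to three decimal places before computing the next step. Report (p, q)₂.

At (1/2, 5/2): F = (-7.500, 13.125).
Jacobian J = [[8·p·q - 2·p, 4·p^2 - 2·q - 1], [-2·p·q - 5·q, -p^2 - 5·p + 8·q]].
At the point, J = [[9.000, -5.000], [-15.000, 17.250]] (det J = 80.250).
Solving J·Δ = −F gives Δ = (0.794, -0.070).
Then the next iterate is (p, q)₁ = (1.294, 2.430).
Round to (1.294, 2.430) and repeat: F = (5.26618, -1.17138), J = [[22.56736, 0.83774], [-18.43884, 11.29556]].
Δ = (-0.224, -0.261), so (p, q)₂ = (1.070, 2.169).

(1.070, 2.169)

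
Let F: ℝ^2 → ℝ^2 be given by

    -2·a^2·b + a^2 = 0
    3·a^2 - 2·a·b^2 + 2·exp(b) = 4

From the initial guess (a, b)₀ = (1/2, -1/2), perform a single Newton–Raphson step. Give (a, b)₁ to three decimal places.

(0.507, 0.526)

At (1/2, -1/2): F = (0.500, -2.28694).
Jacobian J = [[-4·a·b + 2·a, -2·a^2], [6·a - 2·b^2, -4·a·b + 2·exp(b)]].
At the point, J = [[2.000, -0.500], [2.500, 2.21306]] (det J = 5.67612).
Solving J·Δ = −F gives Δ = (0.007, 1.026).
Then the next iterate is (a, b)₁ = (0.507, 0.526).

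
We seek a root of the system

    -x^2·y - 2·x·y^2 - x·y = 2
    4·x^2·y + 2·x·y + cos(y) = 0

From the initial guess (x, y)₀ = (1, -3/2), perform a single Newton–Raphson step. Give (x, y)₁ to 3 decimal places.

(0.813, -0.625)

At (1, -3/2): F = (-3.500, -8.92926).
Jacobian J = [[-2·x·y - 2·y^2 - y, -x^2 - 4·x·y - x], [8·x·y + 2·y, 4·x^2 + 2·x - sin(y)]].
At the point, J = [[0.000, 4.000], [-15.000, 6.99749]] (det J = 60.000).
Solving J·Δ = −F gives Δ = (-0.187, 0.875).
Then the next iterate is (x, y)₁ = (0.813, -0.625).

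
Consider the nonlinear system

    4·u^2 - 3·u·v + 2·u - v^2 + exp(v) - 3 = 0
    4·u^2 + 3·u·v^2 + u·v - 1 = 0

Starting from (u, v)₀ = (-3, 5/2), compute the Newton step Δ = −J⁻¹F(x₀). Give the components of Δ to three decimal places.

At (-3, 5/2): F = (55.43249, -28.750).
Jacobian J = [[8·u - 3·v + 2, -3·u - 2·v + exp(v)], [8·u + 3·v^2 + v, 6·u·v + u]].
At the point, J = [[-29.500, 16.18249], [-2.750, -48.000]] (det J = 1460.50186).
Solving J·Δ = −F gives Δ = (1.503, -0.685).

(1.503, -0.685)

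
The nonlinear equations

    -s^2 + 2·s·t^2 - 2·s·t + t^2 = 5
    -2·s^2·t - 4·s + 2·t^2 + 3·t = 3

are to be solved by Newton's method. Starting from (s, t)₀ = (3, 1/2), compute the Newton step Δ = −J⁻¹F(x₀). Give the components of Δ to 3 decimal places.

(-2.331, 0.101)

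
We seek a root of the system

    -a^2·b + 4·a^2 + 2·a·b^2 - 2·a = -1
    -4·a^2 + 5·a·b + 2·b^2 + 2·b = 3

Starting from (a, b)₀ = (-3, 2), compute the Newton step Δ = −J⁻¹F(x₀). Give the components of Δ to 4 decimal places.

At (-3, 2): F = (1.0000, -57.0000).
Jacobian J = [[-2·a·b + 8·a + 2·b^2 - 2, -a^2 + 4·a·b], [-8·a + 5·b, 5·a + 4·b + 2]].
At the point, J = [[-6.0000, -33.0000], [34.0000, -5.0000]] (det J = 1152.0000).
Solving J·Δ = −F gives Δ = (1.6372, -0.2674).

(1.6372, -0.2674)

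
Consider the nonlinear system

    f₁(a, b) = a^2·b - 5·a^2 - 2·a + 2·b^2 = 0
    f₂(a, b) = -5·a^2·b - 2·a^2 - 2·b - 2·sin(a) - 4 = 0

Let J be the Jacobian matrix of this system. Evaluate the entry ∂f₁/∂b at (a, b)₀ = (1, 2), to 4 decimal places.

∂f₁/∂b = a^2 + 4·b.
At (1, 2) this is 9.0000.

9.0000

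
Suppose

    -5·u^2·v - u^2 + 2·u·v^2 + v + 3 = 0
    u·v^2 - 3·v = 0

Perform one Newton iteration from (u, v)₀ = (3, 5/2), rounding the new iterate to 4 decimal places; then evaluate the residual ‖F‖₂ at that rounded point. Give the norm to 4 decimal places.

At (3, 5/2): F = (-78.5000, 11.2500).
Jacobian J = [[-10·u·v - 2·u + 2·v^2, -5·u^2 + 4·u·v + 1], [v^2, 2·u·v - 3]].
At the point, J = [[-68.5000, -14.0000], [6.2500, 12.0000]] (det J = -734.5000).
Solving J·Δ = −F gives Δ = (-1.0681, -0.3812).
Then the next iterate is (u, v)₁ = (1.9319, 2.1188).
Re-evaluating at (1.9319, 2.1188): F = (-20.806954, 2.316505), so ‖F‖₂ = 20.9355.

20.9355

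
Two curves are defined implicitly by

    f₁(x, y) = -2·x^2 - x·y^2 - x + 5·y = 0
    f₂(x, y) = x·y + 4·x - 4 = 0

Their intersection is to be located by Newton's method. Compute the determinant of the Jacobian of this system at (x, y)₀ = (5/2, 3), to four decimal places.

20.0000

J = [[-4·x - y^2 - 1, -2·x·y + 5], [y + 4, x]].
At the point, J = [[-20.0000, -10.0000], [7.0000, 2.5000]].
det J = 20.0000.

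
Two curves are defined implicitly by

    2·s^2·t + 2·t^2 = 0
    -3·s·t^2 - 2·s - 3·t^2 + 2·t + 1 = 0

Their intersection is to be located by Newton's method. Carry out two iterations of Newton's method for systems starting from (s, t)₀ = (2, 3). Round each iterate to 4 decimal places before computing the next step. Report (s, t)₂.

(-0.1522, 1.8022)

At (2, 3): F = (42.0000, -78.0000).
Jacobian J = [[4·s·t, 2·s^2 + 4·t], [-3·t^2 - 2, -6·s·t - 6·t + 2]].
At the point, J = [[24.0000, 20.0000], [-29.0000, -52.0000]] (det J = -668.0000).
Solving J·Δ = −F gives Δ = (-0.9341, -0.9790).
Then the next iterate is (s, t)₁ = (1.0659, 2.0210).
Round to (1.0659, 2.0210) and repeat: F = (12.761171, -22.403940), J = [[8.616736, 10.356286], [-14.253323, -23.051103]].
Δ = (-1.2181, -0.2188), so (s, t)₂ = (-0.1522, 1.8022).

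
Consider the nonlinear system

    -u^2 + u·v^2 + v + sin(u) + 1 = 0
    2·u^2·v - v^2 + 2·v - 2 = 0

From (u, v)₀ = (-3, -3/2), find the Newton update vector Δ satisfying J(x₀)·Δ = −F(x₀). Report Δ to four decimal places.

At (-3, -3/2): F = (-16.391120, -34.2500).
Jacobian J = [[-2·u + v^2 + cos(u), 2·u·v + 1], [4·u·v, 2·u^2 - 2·v + 2]].
At the point, J = [[7.260008, 10.0000], [18.0000, 23.0000]] (det J = -13.019827).
Solving J·Δ = −F gives Δ = (-2.6495, 3.5626).

(-2.6495, 3.5626)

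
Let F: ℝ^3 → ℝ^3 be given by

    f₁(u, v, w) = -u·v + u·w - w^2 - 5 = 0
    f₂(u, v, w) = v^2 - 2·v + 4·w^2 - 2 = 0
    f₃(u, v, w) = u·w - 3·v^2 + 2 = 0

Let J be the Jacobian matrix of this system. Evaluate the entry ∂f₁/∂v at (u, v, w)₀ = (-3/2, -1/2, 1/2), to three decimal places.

1.500

∂f₁/∂v = -u.
At (-3/2, -1/2, 1/2) this is 1.500.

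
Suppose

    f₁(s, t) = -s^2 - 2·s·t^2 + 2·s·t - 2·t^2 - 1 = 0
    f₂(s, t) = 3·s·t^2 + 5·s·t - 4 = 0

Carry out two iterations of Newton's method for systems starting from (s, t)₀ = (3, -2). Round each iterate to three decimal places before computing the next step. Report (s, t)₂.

(-0.453, -0.885)

At (3, -2): F = (-54.000, 2.000).
Jacobian J = [[-2·s - 2·t^2 + 2·t, -4·s·t + 2·s - 4·t], [3·t^2 + 5·t, 6·s·t + 5·s]].
At the point, J = [[-18.000, 38.000], [2.000, -21.000]] (det J = 302.000).
Solving J·Δ = −F gives Δ = (-3.503, -0.238).
Then the next iterate is (s, t)₁ = (-0.503, -2.238).
Round to (-0.503, -2.238) and repeat: F = (-3.98017, -5.92947), J = [[-13.48729, 3.44314], [3.83593, 4.23928]].
Δ = (0.050, 1.353), so (s, t)₂ = (-0.453, -0.885).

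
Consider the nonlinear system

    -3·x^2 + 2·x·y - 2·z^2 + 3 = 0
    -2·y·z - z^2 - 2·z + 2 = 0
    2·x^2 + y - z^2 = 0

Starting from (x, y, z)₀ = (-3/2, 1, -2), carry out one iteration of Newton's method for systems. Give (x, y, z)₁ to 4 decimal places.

(-1.0543, -0.5000, -1.3315)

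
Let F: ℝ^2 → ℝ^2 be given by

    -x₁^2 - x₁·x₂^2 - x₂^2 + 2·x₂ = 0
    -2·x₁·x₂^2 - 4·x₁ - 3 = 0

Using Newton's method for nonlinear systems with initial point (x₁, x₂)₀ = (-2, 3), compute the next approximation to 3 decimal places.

(-0.857, 2.339)

At (-2, 3): F = (11.000, 41.000).
Jacobian J = [[-2·x₁ - x₂^2, -2·x₁·x₂ - 2·x₂ + 2], [-2·x₂^2 - 4, -4·x₁·x₂]].
At the point, J = [[-5.000, 8.000], [-22.000, 24.000]] (det J = 56.000).
Solving J·Δ = −F gives Δ = (1.143, -0.661).
Then the next iterate is (x₁, x₂)₁ = (-0.857, 2.339).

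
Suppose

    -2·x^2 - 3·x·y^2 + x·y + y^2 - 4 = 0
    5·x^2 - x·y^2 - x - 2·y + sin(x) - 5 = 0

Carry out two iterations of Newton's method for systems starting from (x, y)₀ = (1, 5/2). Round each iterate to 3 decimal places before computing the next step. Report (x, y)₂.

At (1, 5/2): F = (-16.000, -11.40853).
Jacobian J = [[-4·x - 3·y^2 + y, -6·x·y + x + 2·y], [10·x - y^2 + cos(x) - 1, -2·x·y - 2]].
At the point, J = [[-20.250, -9.000], [3.29030, -7.000]] (det J = 171.36272).
Solving J·Δ = −F gives Δ = (-0.054, -1.655).
Then the next iterate is (x, y)₁ = (0.946, 0.845).
Round to (0.946, 0.845) and repeat: F = (-6.30284, -3.02581), J = [[-5.08108, -2.16022], [8.33091, -3.59874]].
Δ = (-0.445, -1.871), so (x, y)₂ = (0.501, -1.026).

(0.501, -1.026)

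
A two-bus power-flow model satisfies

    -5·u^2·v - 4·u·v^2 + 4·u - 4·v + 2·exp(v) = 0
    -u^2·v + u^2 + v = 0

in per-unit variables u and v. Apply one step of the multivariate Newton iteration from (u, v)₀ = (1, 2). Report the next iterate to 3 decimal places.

(1.500, -1.054)

At (1, 2): F = (-15.22189, 1.000).
Jacobian J = [[-10·u·v - 4·v^2 + 4, -5·u^2 - 8·u·v + 2·exp(v) - 4], [-2·u·v + 2·u, -u^2 + 1]].
At the point, J = [[-32.000, -10.22189], [-2.000, 0.000]] (det J = -20.44378).
Solving J·Δ = −F gives Δ = (0.500, -3.054).
Then the next iterate is (u, v)₁ = (1.500, -1.054).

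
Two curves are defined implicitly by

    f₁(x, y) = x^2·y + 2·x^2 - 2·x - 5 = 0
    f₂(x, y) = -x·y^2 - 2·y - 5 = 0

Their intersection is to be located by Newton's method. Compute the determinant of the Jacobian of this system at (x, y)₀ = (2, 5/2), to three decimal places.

-167.000

J = [[2·x·y + 4·x - 2, x^2], [-y^2, -2·x·y - 2]].
At the point, J = [[16.000, 4.000], [-6.250, -12.000]].
det J = -167.000.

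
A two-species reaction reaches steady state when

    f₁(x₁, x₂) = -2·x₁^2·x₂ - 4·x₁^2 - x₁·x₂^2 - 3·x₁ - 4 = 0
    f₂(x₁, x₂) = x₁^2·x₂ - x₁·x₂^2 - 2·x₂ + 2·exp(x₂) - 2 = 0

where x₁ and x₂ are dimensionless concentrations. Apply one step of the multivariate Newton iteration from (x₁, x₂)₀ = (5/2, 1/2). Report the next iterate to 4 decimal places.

At (5/2, 1/2): F = (-43.3750, 2.797443).
Jacobian J = [[-4·x₁·x₂ - 8·x₁ - x₂^2 - 3, -2·x₁^2 - 2·x₁·x₂], [2·x₁·x₂ - x₂^2, x₁^2 - 2·x₁·x₂ + 2·exp(x₂) - 2]].
At the point, J = [[-28.2500, -15.0000], [2.2500, 5.047443]] (det J = -108.840252).
Solving J·Δ = −F gives Δ = (-1.6260, 0.1706).
Then the next iterate is (x₁, x₂)₁ = (0.8740, 0.6706).

(0.8740, 0.6706)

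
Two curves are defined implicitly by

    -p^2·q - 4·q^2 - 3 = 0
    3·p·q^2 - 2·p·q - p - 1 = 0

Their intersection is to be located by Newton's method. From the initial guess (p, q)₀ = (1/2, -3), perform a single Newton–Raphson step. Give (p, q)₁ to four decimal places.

At (1/2, -3): F = (-38.2500, 15.0000).
Jacobian J = [[-2·p·q, -p^2 - 8·q], [3·q^2 - 2·q - 1, 6·p·q - 2·p]].
At the point, J = [[3.0000, 23.7500], [32.0000, -10.0000]] (det J = -790.0000).
Solving J·Δ = −F gives Δ = (0.0332, 1.6063).
Then the next iterate is (p, q)₁ = (0.5332, -1.3937).

(0.5332, -1.3937)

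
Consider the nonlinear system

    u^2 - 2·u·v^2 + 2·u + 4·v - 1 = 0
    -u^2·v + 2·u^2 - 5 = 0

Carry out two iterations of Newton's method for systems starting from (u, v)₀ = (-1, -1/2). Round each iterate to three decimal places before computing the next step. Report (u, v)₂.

(-1.799, 0.463)

At (-1, -1/2): F = (-3.500, -2.500).
Jacobian J = [[2·u - 2·v^2 + 2, -4·u·v + 4], [-2·u·v + 4·u, -u^2]].
At the point, J = [[-0.500, 2.000], [-5.000, -1.000]] (det J = 10.500).
Solving J·Δ = −F gives Δ = (-0.810, 1.548).
Then the next iterate is (u, v)₁ = (-1.810, 1.048).
Round to (-1.810, 1.048) and repeat: F = (6.82396, -1.88115), J = [[-3.81661, 11.58752], [-3.44624, -3.27610]].
Δ = (0.011, -0.585), so (u, v)₂ = (-1.799, 0.463).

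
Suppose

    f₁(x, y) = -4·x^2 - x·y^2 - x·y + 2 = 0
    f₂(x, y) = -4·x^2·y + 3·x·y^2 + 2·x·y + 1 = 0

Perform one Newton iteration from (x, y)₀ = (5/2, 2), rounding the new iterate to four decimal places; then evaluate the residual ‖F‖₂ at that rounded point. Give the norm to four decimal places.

At (5/2, 2): F = (-38.0000, -9.0000).
Jacobian J = [[-8·x - y^2 - y, -2·x·y - x], [-8·x·y + 3·y^2 + 2·y, -4·x^2 + 6·x·y + 2·x]].
At the point, J = [[-26.0000, -12.5000], [-24.0000, 10.0000]] (det J = -560.0000).
Solving J·Δ = −F gives Δ = (-0.8795, -1.2107).
Then the next iterate is (x, y)₁ = (1.6205, 0.7893).
Re-evaluating at (1.6205, 0.7893): F = (-10.792704, -1.704062), so ‖F‖₂ = 10.9264.

10.9264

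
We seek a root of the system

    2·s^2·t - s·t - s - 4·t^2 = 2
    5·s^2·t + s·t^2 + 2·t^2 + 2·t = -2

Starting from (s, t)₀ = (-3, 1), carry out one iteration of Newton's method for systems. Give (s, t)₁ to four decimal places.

(-2.2648, 0.4071)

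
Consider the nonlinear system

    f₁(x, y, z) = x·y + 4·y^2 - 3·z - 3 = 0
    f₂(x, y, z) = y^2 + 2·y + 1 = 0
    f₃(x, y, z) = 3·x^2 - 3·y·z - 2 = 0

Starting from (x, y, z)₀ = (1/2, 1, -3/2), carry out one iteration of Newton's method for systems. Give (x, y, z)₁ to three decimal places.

(-0.125, 0.000, -2.542)

At (1/2, 1, -3/2): F = (6.000, 4.000, 3.250).
Jacobian J = [[y, x + 8·y, -3], [0, 2·y + 2, 0], [6·x, -3·z, -3·y]].
At the point, J = [[1.000, 8.500, -3.000], [0.000, 4.000, 0.000], [3.000, 4.500, -3.000]] (det J = 24.000).
Solving J·Δ = −F gives Δ = (-0.625, -1.000, -1.042).
Then the next iterate is (x, y, z)₁ = (-0.125, 0.000, -2.542).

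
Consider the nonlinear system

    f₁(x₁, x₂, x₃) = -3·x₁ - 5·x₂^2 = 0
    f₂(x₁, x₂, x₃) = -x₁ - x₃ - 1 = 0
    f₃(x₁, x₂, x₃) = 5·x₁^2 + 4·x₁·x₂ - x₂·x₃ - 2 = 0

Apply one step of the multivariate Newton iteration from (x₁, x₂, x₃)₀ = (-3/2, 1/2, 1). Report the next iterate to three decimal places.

(-1.325, 1.045, 0.325)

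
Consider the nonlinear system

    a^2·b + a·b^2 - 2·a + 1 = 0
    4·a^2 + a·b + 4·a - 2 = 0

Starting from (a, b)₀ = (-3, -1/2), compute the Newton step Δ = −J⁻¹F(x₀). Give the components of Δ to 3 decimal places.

(1.186, -0.269)

At (-3, -1/2): F = (1.750, 23.500).
Jacobian J = [[2·a·b + b^2 - 2, a^2 + 2·a·b], [8·a + b + 4, a]].
At the point, J = [[1.250, 12.000], [-20.500, -3.000]] (det J = 242.250).
Solving J·Δ = −F gives Δ = (1.186, -0.269).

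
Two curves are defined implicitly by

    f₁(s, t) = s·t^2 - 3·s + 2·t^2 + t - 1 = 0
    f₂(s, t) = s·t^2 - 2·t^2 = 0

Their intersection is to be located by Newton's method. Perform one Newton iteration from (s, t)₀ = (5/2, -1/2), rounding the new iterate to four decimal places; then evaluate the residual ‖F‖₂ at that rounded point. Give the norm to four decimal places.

2.1588

At (5/2, -1/2): F = (-7.8750, 0.1250).
Jacobian J = [[t^2 - 3, 2·s·t + 4·t + 1], [t^2, 2·s·t - 4·t]].
At the point, J = [[-2.7500, -3.5000], [0.2500, -0.5000]] (det J = 2.2500).
Solving J·Δ = −F gives Δ = (-1.9444, -0.7222).
Then the next iterate is (s, t)₁ = (0.5556, -1.2222).
Re-evaluating at (0.5556, -1.2222): F = (-0.071514, -2.157605), so ‖F‖₂ = 2.1588.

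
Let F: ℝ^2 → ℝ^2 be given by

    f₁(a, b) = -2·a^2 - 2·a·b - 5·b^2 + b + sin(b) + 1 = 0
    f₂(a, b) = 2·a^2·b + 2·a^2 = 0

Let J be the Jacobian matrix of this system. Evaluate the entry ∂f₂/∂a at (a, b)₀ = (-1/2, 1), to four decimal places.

∂f₂/∂a = 4·a·b + 4·a.
At (-1/2, 1) this is -4.0000.

-4.0000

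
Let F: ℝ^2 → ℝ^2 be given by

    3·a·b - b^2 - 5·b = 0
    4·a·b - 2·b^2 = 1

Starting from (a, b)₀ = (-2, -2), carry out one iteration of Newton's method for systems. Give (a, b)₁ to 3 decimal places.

(-1.125, -0.179)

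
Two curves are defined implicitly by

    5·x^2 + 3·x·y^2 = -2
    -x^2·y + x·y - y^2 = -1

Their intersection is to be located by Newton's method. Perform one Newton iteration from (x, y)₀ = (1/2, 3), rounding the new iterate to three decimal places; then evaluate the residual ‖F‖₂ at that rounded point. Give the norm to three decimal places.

5.788

At (1/2, 3): F = (16.750, -7.250).
Jacobian J = [[10·x + 3·y^2, 6·x·y], [-2·x·y + y, -x^2 + x - 2·y]].
At the point, J = [[32.000, 9.000], [0.000, -5.750]] (det J = -184.000).
Solving J·Δ = −F gives Δ = (-0.169, -1.261).
Then the next iterate is (x, y)₁ = (0.331, 1.739).
Re-evaluating at (0.331, 1.739): F = (5.55076, -1.63904), so ‖F‖₂ = 5.788.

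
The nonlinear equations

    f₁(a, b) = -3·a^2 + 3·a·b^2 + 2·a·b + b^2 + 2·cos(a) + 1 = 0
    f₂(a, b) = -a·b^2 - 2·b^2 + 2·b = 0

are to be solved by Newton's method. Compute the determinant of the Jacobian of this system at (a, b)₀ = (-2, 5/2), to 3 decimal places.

-106.113

J = [[-6·a + 3·b^2 + 2·b - 2·sin(a), 6·a·b + 2·a + 2·b], [-b^2, -2·a·b - 4·b + 2]].
At the point, J = [[37.56859, -29.000], [-6.250, 2.000]].
det J = -106.113.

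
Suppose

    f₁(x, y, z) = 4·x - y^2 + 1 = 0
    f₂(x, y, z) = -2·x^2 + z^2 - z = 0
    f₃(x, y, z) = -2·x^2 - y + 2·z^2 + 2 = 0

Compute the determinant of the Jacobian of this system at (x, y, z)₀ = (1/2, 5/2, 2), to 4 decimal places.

-38.0000

J = [[4, -2·y, 0], [-4·x, 0, 2·z - 1], [-4·x, -1, 4·z]].
At the point, J = [[4.0000, -5.0000, 0.0000], [-2.0000, 0.0000, 3.0000], [-2.0000, -1.0000, 8.0000]].
det J = -38.0000.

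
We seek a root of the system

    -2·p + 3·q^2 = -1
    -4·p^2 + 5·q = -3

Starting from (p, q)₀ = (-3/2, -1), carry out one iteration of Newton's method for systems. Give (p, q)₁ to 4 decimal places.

At (-3/2, -1): F = (7.0000, -11.0000).
Jacobian J = [[-2, 6·q], [-8·p, 5]].
At the point, J = [[-2.0000, -6.0000], [12.0000, 5.0000]] (det J = 62.0000).
Solving J·Δ = −F gives Δ = (0.5000, 1.0000).
Then the next iterate is (p, q)₁ = (-1.0000, 0.0000).

(-1.0000, 0.0000)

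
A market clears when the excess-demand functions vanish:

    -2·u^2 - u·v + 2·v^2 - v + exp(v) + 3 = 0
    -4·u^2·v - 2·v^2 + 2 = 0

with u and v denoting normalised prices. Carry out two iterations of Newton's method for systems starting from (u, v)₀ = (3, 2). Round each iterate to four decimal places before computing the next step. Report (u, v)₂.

At (3, 2): F = (-7.610944, -78.0000).
Jacobian J = [[-4·u - v, -u + 4·v + exp(v) - 1], [-8·u·v, -4·u^2 - 4·v]].
At the point, J = [[-14.0000, 11.389056], [-48.0000, -44.0000]] (det J = 1162.674693).
Solving J·Δ = −F gives Δ = (-1.0521, -0.6250).
Then the next iterate is (u, v)₁ = (1.9479, 1.3750).
Round to (1.9479, 1.3750) and repeat: F = (-0.905665, -22.649979), J = [[-9.1666, 6.507177], [-21.4269, -20.677258]].
Δ = (-0.5050, -0.5721), so (u, v)₂ = (1.4429, 0.8029).

(1.4429, 0.8029)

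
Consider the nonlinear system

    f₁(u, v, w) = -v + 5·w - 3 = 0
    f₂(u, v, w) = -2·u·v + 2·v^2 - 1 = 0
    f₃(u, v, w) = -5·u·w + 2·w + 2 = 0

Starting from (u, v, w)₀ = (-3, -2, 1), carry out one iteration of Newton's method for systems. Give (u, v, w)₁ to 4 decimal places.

(-1.2778, -1.0556, 0.3889)

At (-3, -2, 1): F = (4.0000, -5.0000, 19.0000).
Jacobian J = [[0, -1, 5], [-2·v, -2·u + 4·v, 0], [-5·w, 0, -5·u + 2]].
At the point, J = [[0.0000, -1.0000, 5.0000], [4.0000, -2.0000, 0.0000], [-5.0000, 0.0000, 17.0000]] (det J = 18.0000).
Solving J·Δ = −F gives Δ = (1.7222, 0.9444, -0.6111).
Then the next iterate is (u, v, w)₁ = (-1.2778, -1.0556, 0.3889).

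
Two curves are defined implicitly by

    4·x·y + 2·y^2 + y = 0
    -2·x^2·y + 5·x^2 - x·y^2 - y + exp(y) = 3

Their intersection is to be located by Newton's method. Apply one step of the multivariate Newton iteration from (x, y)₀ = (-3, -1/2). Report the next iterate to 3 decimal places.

At (-3, -1/2): F = (6.000, 52.85653).
Jacobian J = [[4·y, 4·x + 4·y + 1], [-4·x·y + 10·x - y^2, -2·x^2 - 2·x·y + exp(y) - 1]].
At the point, J = [[-2.000, -13.000], [-36.250, -21.39347]] (det J = -428.46306).
Solving J·Δ = −F gives Δ = (1.304, 0.261).
Then the next iterate is (x, y)₁ = (-1.696, -0.239).

(-1.696, -0.239)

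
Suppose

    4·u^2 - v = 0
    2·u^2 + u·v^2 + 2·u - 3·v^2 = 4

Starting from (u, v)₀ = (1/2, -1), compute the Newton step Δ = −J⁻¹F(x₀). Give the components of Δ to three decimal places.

At (1/2, -1): F = (2.000, -5.000).
Jacobian J = [[8·u, -1], [4·u + v^2 + 2, 2·u·v - 6·v]].
At the point, J = [[4.000, -1.000], [5.000, 5.000]] (det J = 25.000).
Solving J·Δ = −F gives Δ = (-0.200, 1.200).

(-0.200, 1.200)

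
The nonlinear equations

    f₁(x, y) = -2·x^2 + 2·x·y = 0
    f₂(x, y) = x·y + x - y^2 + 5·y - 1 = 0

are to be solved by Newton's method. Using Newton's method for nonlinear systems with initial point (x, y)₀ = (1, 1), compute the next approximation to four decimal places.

(0.1667, 0.1667)

At (1, 1): F = (0.0000, 5.0000).
Jacobian J = [[-4·x + 2·y, 2·x], [y + 1, x - 2·y + 5]].
At the point, J = [[-2.0000, 2.0000], [2.0000, 4.0000]] (det J = -12.0000).
Solving J·Δ = −F gives Δ = (-0.8333, -0.8333).
Then the next iterate is (x, y)₁ = (0.1667, 0.1667).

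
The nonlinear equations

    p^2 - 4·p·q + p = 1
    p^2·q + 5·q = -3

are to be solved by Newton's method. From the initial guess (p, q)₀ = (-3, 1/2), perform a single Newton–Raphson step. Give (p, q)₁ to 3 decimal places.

(-2.452, -0.097)

At (-3, 1/2): F = (11.000, 10.000).
Jacobian J = [[2·p - 4·q + 1, -4·p], [2·p·q, p^2 + 5]].
At the point, J = [[-7.000, 12.000], [-3.000, 14.000]] (det J = -62.000).
Solving J·Δ = −F gives Δ = (0.548, -0.597).
Then the next iterate is (p, q)₁ = (-2.452, -0.097).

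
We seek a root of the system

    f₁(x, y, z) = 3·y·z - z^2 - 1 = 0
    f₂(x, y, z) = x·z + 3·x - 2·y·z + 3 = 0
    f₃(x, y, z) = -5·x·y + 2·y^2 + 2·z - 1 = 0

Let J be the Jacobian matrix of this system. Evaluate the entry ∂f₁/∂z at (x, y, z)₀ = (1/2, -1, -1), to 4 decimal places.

∂f₁/∂z = 3·y - 2·z.
At (1/2, -1, -1) this is -1.0000.

-1.0000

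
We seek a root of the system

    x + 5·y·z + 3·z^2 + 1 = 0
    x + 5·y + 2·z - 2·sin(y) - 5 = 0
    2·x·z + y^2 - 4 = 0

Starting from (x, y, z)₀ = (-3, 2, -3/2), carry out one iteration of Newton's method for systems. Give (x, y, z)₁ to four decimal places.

At (-3, 2, -3/2): F = (-10.2500, -2.818595, 9.0000).
Jacobian J = [[1, 5·z, 5·y + 6·z], [1, -2·cos(y) + 5, 2], [2·z, 2·y, 2·x]].
At the point, J = [[1.0000, -7.5000, 1.0000], [1.0000, 5.832294, 2.0000], [-3.0000, 4.0000, -6.0000]] (det J = -21.496881).
Solving J·Δ = −F gives Δ = (17.1540, -0.0253, -7.0939).
Then the next iterate is (x, y, z)₁ = (14.1540, 1.9747, -8.5939).

(14.1540, 1.9747, -8.5939)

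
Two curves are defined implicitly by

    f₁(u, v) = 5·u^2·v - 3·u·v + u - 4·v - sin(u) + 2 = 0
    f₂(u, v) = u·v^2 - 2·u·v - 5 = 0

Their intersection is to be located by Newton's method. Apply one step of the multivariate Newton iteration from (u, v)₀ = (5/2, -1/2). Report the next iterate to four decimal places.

(0.6529, -1.0578)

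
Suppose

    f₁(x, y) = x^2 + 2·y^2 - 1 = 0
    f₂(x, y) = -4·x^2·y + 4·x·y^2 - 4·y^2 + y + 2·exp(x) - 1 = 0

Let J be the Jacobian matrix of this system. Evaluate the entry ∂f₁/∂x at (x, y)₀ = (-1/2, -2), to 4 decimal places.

∂f₁/∂x = 2·x.
At (-1/2, -2) this is -1.0000.

-1.0000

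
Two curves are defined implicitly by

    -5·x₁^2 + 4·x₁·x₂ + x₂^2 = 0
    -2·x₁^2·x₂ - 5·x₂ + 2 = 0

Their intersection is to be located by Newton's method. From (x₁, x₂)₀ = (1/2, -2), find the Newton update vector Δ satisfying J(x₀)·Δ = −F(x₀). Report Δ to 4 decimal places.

(-0.4135, 2.0629)

At (1/2, -2): F = (-1.2500, 13.0000).
Jacobian J = [[-10·x₁ + 4·x₂, 4·x₁ + 2·x₂], [-4·x₁·x₂, -2·x₁^2 - 5]].
At the point, J = [[-13.0000, -2.0000], [4.0000, -5.5000]] (det J = 79.5000).
Solving J·Δ = −F gives Δ = (-0.4135, 2.0629).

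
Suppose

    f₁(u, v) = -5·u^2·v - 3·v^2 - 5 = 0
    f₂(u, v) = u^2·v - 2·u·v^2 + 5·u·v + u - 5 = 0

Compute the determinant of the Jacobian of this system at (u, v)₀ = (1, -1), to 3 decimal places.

108.000

J = [[-10·u·v, -5·u^2 - 6·v], [2·u·v - 2·v^2 + 5·v + 1, u^2 - 4·u·v + 5·u]].
At the point, J = [[10.000, 1.000], [-8.000, 10.000]].
det J = 108.000.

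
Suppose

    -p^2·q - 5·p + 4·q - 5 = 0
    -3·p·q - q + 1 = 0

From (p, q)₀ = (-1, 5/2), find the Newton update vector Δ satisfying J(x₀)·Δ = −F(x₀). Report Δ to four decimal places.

(0.1333, -2.5000)

At (-1, 5/2): F = (7.5000, 6.0000).
Jacobian J = [[-2·p·q - 5, -p^2 + 4], [-3·q, -3·p - 1]].
At the point, J = [[0.0000, 3.0000], [-7.5000, 2.0000]] (det J = 22.5000).
Solving J·Δ = −F gives Δ = (0.1333, -2.5000).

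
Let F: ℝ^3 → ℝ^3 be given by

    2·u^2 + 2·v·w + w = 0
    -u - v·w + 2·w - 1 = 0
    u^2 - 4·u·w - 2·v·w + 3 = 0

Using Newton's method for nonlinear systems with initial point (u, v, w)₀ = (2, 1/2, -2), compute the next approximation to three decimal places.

(1.373, 1.423, 0.352)

At (2, 1/2, -2): F = (4.000, -6.000, 25.000).
Jacobian J = [[4·u, 2·w, 2·v + 1], [-1, -w, -v + 2], [2·u - 4·w, -2·w, -4·u - 2·v]].
At the point, J = [[8.000, -4.000, 2.000], [-1.000, 2.000, 1.500], [12.000, 4.000, -9.000]] (det J = -284.000).
Solving J·Δ = −F gives Δ = (-0.627, 0.923, 2.352).
Then the next iterate is (u, v, w)₁ = (1.373, 1.423, 0.352).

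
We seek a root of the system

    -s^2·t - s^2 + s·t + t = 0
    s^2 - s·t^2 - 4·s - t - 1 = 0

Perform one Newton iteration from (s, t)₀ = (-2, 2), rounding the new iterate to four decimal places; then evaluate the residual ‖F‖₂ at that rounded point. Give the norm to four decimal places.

8.8932

At (-2, 2): F = (-14.0000, 17.0000).
Jacobian J = [[-2·s·t - 2·s + t, -s^2 + s + 1], [2·s - t^2 - 4, -2·s·t - 1]].
At the point, J = [[14.0000, -5.0000], [-12.0000, 7.0000]] (det J = 38.0000).
Solving J·Δ = −F gives Δ = (0.3421, -1.8421).
Then the next iterate is (s, t)₁ = (-1.6579, 0.1579).
Re-evaluating at (-1.6579, 0.1579): F = (-3.286524, 8.263668), so ‖F‖₂ = 8.8932.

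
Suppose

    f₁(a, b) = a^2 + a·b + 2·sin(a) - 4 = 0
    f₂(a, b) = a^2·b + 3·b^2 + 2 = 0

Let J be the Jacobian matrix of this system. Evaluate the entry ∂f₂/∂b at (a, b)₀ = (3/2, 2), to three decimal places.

14.250

∂f₂/∂b = a^2 + 6·b.
At (3/2, 2) this is 14.250.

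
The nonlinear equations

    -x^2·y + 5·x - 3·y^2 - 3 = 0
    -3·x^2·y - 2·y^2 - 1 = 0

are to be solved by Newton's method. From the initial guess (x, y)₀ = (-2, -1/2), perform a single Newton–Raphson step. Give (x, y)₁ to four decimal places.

At (-2, -1/2): F = (-11.7500, 4.5000).
Jacobian J = [[-2·x·y + 5, -x^2 - 6·y], [-6·x·y, -3·x^2 - 4·y]].
At the point, J = [[3.0000, -1.0000], [-6.0000, -10.0000]] (det J = -36.0000).
Solving J·Δ = −F gives Δ = (3.3889, -1.5833).
Then the next iterate is (x, y)₁ = (1.3889, -2.0833).

(1.3889, -2.0833)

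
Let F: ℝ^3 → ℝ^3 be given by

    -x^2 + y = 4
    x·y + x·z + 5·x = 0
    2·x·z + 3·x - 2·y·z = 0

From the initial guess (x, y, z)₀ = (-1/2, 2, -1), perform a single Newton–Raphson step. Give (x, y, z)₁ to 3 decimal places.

(0.246, 3.504, 0.451)

At (-1/2, 2, -1): F = (-2.250, -3.000, 3.500).
Jacobian J = [[-2·x, 1, 0], [y + z + 5, x, x], [2·z + 3, -2·z, 2·x - 2·y]].
At the point, J = [[1.000, 1.000, 0.000], [6.000, -0.500, -0.500], [1.000, 2.000, -5.000]] (det J = 33.000).
Solving J·Δ = −F gives Δ = (0.746, 1.504, 1.451).
Then the next iterate is (x, y, z)₁ = (0.246, 3.504, 0.451).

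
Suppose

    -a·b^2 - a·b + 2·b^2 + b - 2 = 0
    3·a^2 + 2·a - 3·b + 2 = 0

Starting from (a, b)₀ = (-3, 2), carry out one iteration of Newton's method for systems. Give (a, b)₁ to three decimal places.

At (-3, 2): F = (26.000, 17.000).
Jacobian J = [[-b^2 - b, -2·a·b - a + 4·b + 1], [6·a + 2, -3]].
At the point, J = [[-6.000, 24.000], [-16.000, -3.000]] (det J = 402.000).
Solving J·Δ = −F gives Δ = (1.209, -0.781).
Then the next iterate is (a, b)₁ = (-1.791, 1.219).

(-1.791, 1.219)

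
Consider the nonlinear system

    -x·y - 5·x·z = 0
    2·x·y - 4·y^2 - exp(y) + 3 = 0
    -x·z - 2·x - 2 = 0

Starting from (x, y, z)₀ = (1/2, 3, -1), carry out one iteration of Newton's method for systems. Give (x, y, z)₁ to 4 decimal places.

(-1.5318, 1.5546, -1.9364)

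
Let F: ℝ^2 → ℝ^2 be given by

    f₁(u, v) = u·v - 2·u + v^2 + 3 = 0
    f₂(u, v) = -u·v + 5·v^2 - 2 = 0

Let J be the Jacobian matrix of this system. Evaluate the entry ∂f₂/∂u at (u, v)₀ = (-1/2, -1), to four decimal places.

1.0000

∂f₂/∂u = -v.
At (-1/2, -1) this is 1.0000.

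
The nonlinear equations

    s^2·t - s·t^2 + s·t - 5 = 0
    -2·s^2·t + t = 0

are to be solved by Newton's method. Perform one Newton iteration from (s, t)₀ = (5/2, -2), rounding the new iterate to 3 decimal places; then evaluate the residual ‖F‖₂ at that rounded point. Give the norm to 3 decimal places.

At (5/2, -2): F = (-32.500, 23.000).
Jacobian J = [[2·s·t - t^2 + t, s^2 - 2·s·t + s], [-4·s·t, -2·s^2 + 1]].
At the point, J = [[-16.000, 18.750], [20.000, -11.500]] (det J = -191.000).
Solving J·Δ = −F gives Δ = (-0.301, 1.476).
Then the next iterate is (s, t)₁ = (2.199, -0.524).
Re-evaluating at (2.199, -0.524): F = (-9.28992, 4.54371), so ‖F‖₂ = 10.342.

10.342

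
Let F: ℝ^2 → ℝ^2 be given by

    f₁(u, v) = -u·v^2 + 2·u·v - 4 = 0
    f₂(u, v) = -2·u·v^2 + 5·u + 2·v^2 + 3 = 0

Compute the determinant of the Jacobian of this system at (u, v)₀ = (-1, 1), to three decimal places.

8.000

J = [[-v^2 + 2·v, -2·u·v + 2·u], [-2·v^2 + 5, -4·u·v + 4·v]].
At the point, J = [[1.000, 0.000], [3.000, 8.000]].
det J = 8.000.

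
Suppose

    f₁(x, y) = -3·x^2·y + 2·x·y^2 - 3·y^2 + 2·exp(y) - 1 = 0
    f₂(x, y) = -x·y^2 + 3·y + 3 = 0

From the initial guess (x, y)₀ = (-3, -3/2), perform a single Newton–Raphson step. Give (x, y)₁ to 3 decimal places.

At (-3, -3/2): F = (19.69626, 5.250).
Jacobian J = [[-6·x·y + 2·y^2, -3·x^2 + 4·x·y - 6·y + 2·exp(y)], [-y^2, -2·x·y + 3]].
At the point, J = [[-22.500, 0.44626], [-2.250, -6.000]] (det J = 136.00409).
Solving J·Δ = −F gives Δ = (0.886, 0.543).
Then the next iterate is (x, y)₁ = (-2.114, -0.957).

(-2.114, -0.957)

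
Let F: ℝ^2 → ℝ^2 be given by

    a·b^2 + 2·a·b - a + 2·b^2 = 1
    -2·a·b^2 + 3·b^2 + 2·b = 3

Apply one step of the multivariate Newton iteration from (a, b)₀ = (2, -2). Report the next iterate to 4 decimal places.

(1.0000, -1.5000)

At (2, -2): F = (5.0000, -11.0000).
Jacobian J = [[b^2 + 2·b - 1, 2·a·b + 2·a + 4·b], [-2·b^2, -4·a·b + 6·b + 2]].
At the point, J = [[-1.0000, -12.0000], [-8.0000, 6.0000]] (det J = -102.0000).
Solving J·Δ = −F gives Δ = (-1.0000, 0.5000).
Then the next iterate is (a, b)₁ = (1.0000, -1.5000).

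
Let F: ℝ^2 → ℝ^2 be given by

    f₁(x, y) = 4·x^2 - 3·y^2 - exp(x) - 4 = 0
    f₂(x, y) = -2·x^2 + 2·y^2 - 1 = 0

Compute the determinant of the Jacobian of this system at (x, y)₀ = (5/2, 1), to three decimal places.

J = [[8·x - exp(x), -6·y], [-4·x, 4·y]].
At the point, J = [[7.81751, -6.000], [-10.000, 4.000]].
det J = -28.730.

-28.730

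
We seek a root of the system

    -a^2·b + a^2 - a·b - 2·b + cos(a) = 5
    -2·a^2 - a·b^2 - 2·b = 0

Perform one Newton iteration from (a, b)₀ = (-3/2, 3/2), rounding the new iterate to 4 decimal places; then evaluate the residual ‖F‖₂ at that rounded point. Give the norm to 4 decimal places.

3.2582

At (-3/2, 3/2): F = (-6.804263, -4.1250).
Jacobian J = [[-2·a·b + 2·a - b - sin(a), -a^2 - a - 2], [-4·a - b^2, -2·a·b - 2]].
At the point, J = [[0.997495, -2.7500], [3.7500, 2.5000]] (det J = 12.806237).
Solving J·Δ = −F gives Δ = (2.2141, -1.6712).
Then the next iterate is (a, b)₁ = (0.7141, -0.1712).
Re-evaluating at (0.7141, -0.1712): F = (-3.182423, -0.698407), so ‖F‖₂ = 3.2582.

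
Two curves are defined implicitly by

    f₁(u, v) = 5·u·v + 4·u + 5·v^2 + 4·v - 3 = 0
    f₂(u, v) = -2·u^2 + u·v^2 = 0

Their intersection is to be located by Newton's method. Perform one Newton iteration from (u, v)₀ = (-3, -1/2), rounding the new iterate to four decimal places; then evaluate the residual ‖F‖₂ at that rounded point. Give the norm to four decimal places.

5.3522

At (-3, -1/2): F = (-8.2500, -18.7500).
Jacobian J = [[5·v + 4, 5·u + 10·v + 4], [-4·u + v^2, 2·u·v]].
At the point, J = [[1.5000, -16.0000], [12.2500, 3.0000]] (det J = 200.5000).
Solving J·Δ = −F gives Δ = (1.6197, -0.3638).
Then the next iterate is (u, v)₁ = (-1.3803, -0.8638).
Re-evaluating at (-1.3803, -0.8638): F = (-2.284132, -4.840368), so ‖F‖₂ = 5.3522.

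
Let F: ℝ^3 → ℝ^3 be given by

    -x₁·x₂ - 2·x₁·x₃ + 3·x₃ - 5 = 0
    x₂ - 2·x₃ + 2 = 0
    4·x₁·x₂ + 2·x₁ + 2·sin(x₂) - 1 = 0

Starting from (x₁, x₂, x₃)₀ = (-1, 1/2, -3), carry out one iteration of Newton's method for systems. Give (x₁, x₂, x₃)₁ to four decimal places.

At (-1, 1/2, -3): F = (-19.5000, 8.5000, -4.041149).
Jacobian J = [[-x₂ - 2·x₃, -x₁, -2·x₁ + 3], [0, 1, -2], [4·x₂ + 2, 4·x₁ + 2·cos(x₂), 0]].
At the point, J = [[5.5000, 1.0000, 5.0000], [0.0000, 1.0000, -2.0000], [4.0000, -2.244835, 0.0000]] (det J = -52.693184).
Solving J·Δ = −F gives Δ = (0.3877, -1.1093, 3.6953).
Then the next iterate is (x₁, x₂, x₃)₁ = (-0.6123, -0.6093, 0.6953).

(-0.6123, -0.6093, 0.6953)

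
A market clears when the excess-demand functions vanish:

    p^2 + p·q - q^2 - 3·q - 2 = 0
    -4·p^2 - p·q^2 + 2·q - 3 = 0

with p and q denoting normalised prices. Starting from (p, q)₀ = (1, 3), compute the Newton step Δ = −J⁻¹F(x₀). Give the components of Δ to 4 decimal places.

(-0.1026, -2.0641)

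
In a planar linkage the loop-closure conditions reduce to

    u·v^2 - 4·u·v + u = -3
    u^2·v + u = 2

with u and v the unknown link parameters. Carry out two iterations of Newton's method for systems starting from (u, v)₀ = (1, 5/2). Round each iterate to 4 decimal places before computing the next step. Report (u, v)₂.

At (1, 5/2): F = (0.2500, 1.5000).
Jacobian J = [[v^2 - 4·v + 1, 2·u·v - 4·u], [2·u·v + 1, u^2]].
At the point, J = [[-2.7500, 1.0000], [6.0000, 1.0000]] (det J = -8.7500).
Solving J·Δ = −F gives Δ = (-0.1429, -0.6429).
Then the next iterate is (u, v)₁ = (0.8571, 1.8571).
Round to (0.8571, 1.8571) and repeat: F = (0.446202, 0.221364), J = [[-2.979580, -0.244959], [4.183441, 0.734620]].
Δ = (0.3282, -2.1701), so (u, v)₂ = (1.1853, -0.3130).

(1.1853, -0.3130)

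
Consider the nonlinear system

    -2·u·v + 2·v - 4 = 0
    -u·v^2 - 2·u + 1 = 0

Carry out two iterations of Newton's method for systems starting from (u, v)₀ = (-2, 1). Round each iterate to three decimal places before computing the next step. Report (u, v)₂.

(-0.202, 2.208)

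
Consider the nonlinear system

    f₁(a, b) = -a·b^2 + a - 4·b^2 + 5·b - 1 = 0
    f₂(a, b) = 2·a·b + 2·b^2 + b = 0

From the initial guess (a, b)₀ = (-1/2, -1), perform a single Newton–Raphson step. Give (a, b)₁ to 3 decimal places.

At (-1/2, -1): F = (-10.000, 2.000).
Jacobian J = [[-b^2 + 1, -2·a·b - 8·b + 5], [2·b, 2·a + 4·b + 1]].
At the point, J = [[0.000, 12.000], [-2.000, -4.000]] (det J = 24.000).
Solving J·Δ = −F gives Δ = (-0.667, 0.833).
Then the next iterate is (a, b)₁ = (-1.167, -0.167).

(-1.167, -0.167)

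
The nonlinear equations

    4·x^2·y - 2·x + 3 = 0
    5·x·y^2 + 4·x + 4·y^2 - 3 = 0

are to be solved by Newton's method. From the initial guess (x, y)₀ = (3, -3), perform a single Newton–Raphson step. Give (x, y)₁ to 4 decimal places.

(2.0746, -1.8188)

At (3, -3): F = (-111.0000, 180.0000).
Jacobian J = [[8·x·y - 2, 4·x^2], [5·y^2 + 4, 10·x·y + 8·y]].
At the point, J = [[-74.0000, 36.0000], [49.0000, -114.0000]] (det J = 6672.0000).
Solving J·Δ = −F gives Δ = (-0.9254, 1.1812).
Then the next iterate is (x, y)₁ = (2.0746, -1.8188).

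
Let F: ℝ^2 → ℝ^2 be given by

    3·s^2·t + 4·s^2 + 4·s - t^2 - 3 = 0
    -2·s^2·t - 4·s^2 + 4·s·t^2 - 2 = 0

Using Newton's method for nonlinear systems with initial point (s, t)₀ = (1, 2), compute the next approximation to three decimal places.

At (1, 2): F = (7.000, 6.000).
Jacobian J = [[6·s·t + 8·s + 4, 3·s^2 - 2·t], [-4·s·t - 8·s + 4·t^2, -2·s^2 + 8·s·t]].
At the point, J = [[24.000, -1.000], [0.000, 14.000]] (det J = 336.000).
Solving J·Δ = −F gives Δ = (-0.310, -0.429).
Then the next iterate is (s, t)₁ = (0.690, 1.571).

(0.690, 1.571)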